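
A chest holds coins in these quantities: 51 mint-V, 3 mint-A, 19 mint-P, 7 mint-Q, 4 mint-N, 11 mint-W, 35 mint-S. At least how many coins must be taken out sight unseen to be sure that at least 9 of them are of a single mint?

47

By pigeonhole, the 7 mints are the holes; the coins drawn are the pigeons.
To avoid 9 of any one mint, the worst case takes at most 8 of each mint, or every coin of a mint that has fewer than 8.
That gives 8 + 3 + 8 + 7 + 4 + 8 + 8 = 46 coins with no mint reaching 9.
The next coin forces some mint to 9, so 46 + 1 = 47.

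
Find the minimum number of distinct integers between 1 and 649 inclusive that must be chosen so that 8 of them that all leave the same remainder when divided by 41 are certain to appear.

288

The 41 residue classes mod 41 are the pigeonholes.
With 287 integers one could put 7 in each residue class and have no class reach 8.
The 288th integer pushes some class to 8, so 41·7 + 1 = 288.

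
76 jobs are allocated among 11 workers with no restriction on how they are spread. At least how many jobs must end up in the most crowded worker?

7

By pigeonhole, the 11 workers are the holes and the 76 jobs are the pigeons.
If every worker held at most 6 jobs, the total would be at most 11 × 6 = 66, which is less than 76.
So some worker holds at least ⌈76/11⌉ = 7 jobs.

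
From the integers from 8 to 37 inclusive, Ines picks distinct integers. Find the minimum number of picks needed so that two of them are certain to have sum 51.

19

Group the elements by complementary pair {x, 51−x}: {14,37}, {15,36}, {16,35}, …, giving 12 two-element pairs and 6 integers whose partner 51−x falls outside [8,37].
By pigeonhole, treating each of those 18 groups as a pigeonhole, one can pick one integer per group — 18 integers — with no two summing to 51.
The 19th integer lands in an occupied pair, forcing a sum of 51.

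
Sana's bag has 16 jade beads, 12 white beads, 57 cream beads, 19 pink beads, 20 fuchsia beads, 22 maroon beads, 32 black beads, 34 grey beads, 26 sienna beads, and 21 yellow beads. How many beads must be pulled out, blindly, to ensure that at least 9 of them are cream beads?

211

In the worst case for collecting cream beads, every non-cream bead comes out first.
There are 16 + 12 + 19 + 20 + 22 + 32 + 34 + 26 + 21 = 202 non-cream beads altogether.
After those, each further bead must be cream, so 202 + 9 = 211 draws guarantee 9 cream beads.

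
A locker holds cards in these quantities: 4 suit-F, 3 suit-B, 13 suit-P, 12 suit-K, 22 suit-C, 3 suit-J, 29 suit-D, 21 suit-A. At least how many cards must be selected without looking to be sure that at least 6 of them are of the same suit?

36

By pigeonhole, put each drawn card into a box by suit. The largest draw with every box below 6 takes min(count, 5) from each suit; suits with fewer than 5 contribute all they have.
Σ min(cᵢ, 5) = 4 + 3 + 5 + 5 + 5 + 3 + 5 + 5 = 35.
Draw number 35 + 1 = 36 must push one box to 6.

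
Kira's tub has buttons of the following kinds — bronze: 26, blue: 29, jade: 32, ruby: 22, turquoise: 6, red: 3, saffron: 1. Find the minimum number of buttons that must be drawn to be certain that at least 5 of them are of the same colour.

An adversary could hand out at most 4 buttons per colour (red, saffron run out sooner): 4 + 4 + 4 + 4 + 4 + 3 + 1 = 24 buttons and still no colour has 5.
One more button lands in a colour already at 4, so 25 draws are enough and 24 are not.

25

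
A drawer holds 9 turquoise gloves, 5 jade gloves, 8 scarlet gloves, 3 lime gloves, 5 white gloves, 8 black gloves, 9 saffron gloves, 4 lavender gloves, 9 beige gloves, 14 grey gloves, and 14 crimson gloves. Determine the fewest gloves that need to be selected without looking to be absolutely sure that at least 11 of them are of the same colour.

Put each drawn glove into a box by colour. The largest draw with every box below 11 takes min(count, 10) from each colour; colours with fewer than 10 contribute all they have.
Σ min(cᵢ, 10) = 9 + 5 + 8 + 3 + 5 + 8 + 9 + 4 + 9 + 10 + 10 = 80.
Draw number 80 + 1 = 81 must push one box to 11.

81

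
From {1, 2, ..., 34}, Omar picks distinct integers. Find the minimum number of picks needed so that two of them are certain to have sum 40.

Two chosen integers sum to 40 exactly when both halves of some pair {x, 40−x} with 6 ≤ x ≤ 40−x ≤ 34 are chosen — 14 such pairs.
The remaining 6 elements (those with no distinct partner in range) can never complete a 40-sum, so the worst case takes all of them and one from each pair: 6 + 14 = 20.
By pigeonhole, the 21st integer has to be the second member of some pair, so 20 + 1 = 21.

21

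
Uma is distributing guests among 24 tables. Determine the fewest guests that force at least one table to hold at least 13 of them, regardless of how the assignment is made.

With 288 guests one could put exactly 12 in each of the 24 tables, and no table would reach 13.
By pigeonhole, one more guest must land in a table that already has 12, giving it 13.
So 24 × 12 + 1 = 289 guests are required.

289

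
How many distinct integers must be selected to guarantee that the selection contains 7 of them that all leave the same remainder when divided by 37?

223

By the pigeonhole principle, the 37 residue classes mod 37 are the pigeonholes.
With 222 integers one could put 6 in each residue class and have no class reach 7.
The 223rd integer pushes some class to 7, so 37·6 + 1 = 223.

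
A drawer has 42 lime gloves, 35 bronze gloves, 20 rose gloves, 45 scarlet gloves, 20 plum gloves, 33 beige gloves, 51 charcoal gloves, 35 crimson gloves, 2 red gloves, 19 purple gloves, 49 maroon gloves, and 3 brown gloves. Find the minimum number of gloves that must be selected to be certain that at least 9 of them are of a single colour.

86

An adversary could hand out at most 8 gloves per colour (red, brown run out sooner): 8 + 8 + 8 + 8 + 8 + 8 + 8 + 8 + 2 + 8 + 8 + 3 = 85 gloves and still no colour has 9.
By pigeonhole, one more glove lands in a colour already at 8, so 86 draws are enough and 85 are not.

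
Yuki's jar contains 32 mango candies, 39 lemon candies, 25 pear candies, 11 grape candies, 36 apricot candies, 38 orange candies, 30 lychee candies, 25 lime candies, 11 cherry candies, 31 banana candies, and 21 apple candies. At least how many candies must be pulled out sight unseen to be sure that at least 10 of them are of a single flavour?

100

An adversary could hand out at most 9 candies per flavour: 9 + 9 + 9 + 9 + 9 + 9 + 9 + 9 + 9 + 9 + 9 = 99 candies and still no flavour has 10.
By the pigeonhole principle, one more candy lands in a flavour already at 9, so 100 draws are enough and 99 are not.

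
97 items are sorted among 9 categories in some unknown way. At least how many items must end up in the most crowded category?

11

The 9 categories are the holes and the 97 items are the pigeons.
If every category held at most 10 items, the total would be at most 9 × 10 = 90, which is less than 97.
So some category holds at least ⌈97/9⌉ = 11 items.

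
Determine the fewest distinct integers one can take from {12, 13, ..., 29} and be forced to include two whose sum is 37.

Group the elements by complementary pair {x, 37−x}: {12,25}, {13,24}, {14,23}, …, giving 7 two-element pairs and 4 integers whose partner 37−x falls outside [12,29].
Treating each of those 11 groups as a pigeonhole, one can pick one integer per group — 11 integers — with no two summing to 37.
The 12th integer lands in an occupied pair, forcing a sum of 37.

12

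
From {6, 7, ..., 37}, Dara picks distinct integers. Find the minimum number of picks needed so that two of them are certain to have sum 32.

23

A set avoiding the sum 32 can contain at most one of each pair {x, 32−x}, plus the 12 elements whose complement lies outside the range or equal to its own complement.
The integers 16, …, 37 (22 of them) are such a set: any two sum to at least 16+17 = 33 > 32.
By the pigeonhole principle, any 23rd integer completes one of the 10 pairs, so 23 choices force a sum of 32.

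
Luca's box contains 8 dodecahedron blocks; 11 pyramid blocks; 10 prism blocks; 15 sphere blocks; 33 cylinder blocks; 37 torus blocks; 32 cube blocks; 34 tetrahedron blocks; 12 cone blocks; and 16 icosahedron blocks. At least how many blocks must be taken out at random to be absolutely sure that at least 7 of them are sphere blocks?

200

In the worst case for collecting sphere blocks, every non-sphere block comes out first.
There are 8 + 11 + 10 + 33 + 37 + 32 + 34 + 12 + 16 = 193 non-sphere blocks altogether.
After those, each further block must be sphere, so 193 + 7 = 200 draws guarantee 7 sphere blocks.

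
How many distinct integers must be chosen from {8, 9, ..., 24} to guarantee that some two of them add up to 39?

Two chosen integers sum to 39 exactly when both halves of some pair {x, 39−x} with 15 ≤ x ≤ 39−x ≤ 24 are chosen — 5 such pairs.
The remaining 7 elements (those with no distinct partner in range) can never complete a 39-sum, so the worst case takes all of them and one from each pair: 7 + 5 = 12.
The 13th integer has to be the second member of some pair, so 12 + 1 = 13.

13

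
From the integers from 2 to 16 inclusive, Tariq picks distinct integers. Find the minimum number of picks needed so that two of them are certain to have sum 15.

10

A set avoiding the sum 15 can contain at most one of each pair {x, 15−x}, plus the 3 elements whose complement lies outside the range.
The integers 8, …, 16 (9 of them) are such a set: any two sum to at least 8+9 = 17 > 15.
By the pigeonhole principle, any 10th integer completes one of the 6 pairs, so 10 choices force a sum of 15.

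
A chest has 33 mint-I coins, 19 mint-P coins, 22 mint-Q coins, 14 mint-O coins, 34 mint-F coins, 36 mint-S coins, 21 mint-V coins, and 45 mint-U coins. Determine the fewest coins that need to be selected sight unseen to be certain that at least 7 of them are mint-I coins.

198

In the worst case for collecting mint-I coins, every non-mint-I coin comes out first.
There are 19 + 22 + 14 + 34 + 36 + 21 + 45 = 191 non-mint-I coins altogether.
After those, each further coin must be mint-I, so 191 + 7 = 198 draws guarantee 7 mint-I coins.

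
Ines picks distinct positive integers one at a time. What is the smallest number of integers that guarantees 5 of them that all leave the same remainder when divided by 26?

105

Pigeonhole: the 26 residue classes mod 26 are the pigeonholes.
With 104 integers one could put 4 in each residue class and have no class reach 5.
The 105th integer pushes some class to 5, so 26·4 + 1 = 105.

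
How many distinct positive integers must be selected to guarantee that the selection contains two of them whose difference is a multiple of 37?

Integers whose pairwise differences are multiples of 37 are exactly those sharing a remainder mod 37. Pigeonhole: the 37 residue classes mod 37 are the pigeonholes.
With 37 integers one could put 1 in each residue class and have no class reach 2.
The 38th integer pushes some class to 2, so 37·1 + 1 = 38.

38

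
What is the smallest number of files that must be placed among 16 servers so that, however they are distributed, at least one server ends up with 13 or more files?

193

With 192 files one could put exactly 12 in each of the 16 servers, and no server would reach 13.
One more file must land in a server that already has 12, giving it 13.
So 16 × 12 + 1 = 193 files are required.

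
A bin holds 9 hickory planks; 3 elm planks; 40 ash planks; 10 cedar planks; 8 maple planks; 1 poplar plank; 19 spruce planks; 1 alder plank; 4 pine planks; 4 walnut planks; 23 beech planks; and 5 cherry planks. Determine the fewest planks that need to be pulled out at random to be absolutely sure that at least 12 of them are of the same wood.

Pigeonhole: the 12 woods are the holes; the planks drawn are the pigeons.
To avoid 12 of any one wood, the worst case takes at most 11 of each wood, or every plank of a wood that has fewer than 11.
That gives 9 + 3 + 11 + 10 + 8 + 1 + 11 + 1 + 4 + 4 + 11 + 5 = 78 planks with no wood reaching 12.
The next plank forces some wood to 12, so 78 + 1 = 79.

79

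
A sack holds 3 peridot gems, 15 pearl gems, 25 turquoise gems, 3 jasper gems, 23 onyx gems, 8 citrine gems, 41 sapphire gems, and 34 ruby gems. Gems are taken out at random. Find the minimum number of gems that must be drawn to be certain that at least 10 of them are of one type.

60

Pigeonhole: put each drawn gem into a box by type. The largest draw with every box below 10 takes min(count, 9) from each type; types with fewer than 9 contribute all they have.
Σ min(cᵢ, 9) = 3 + 9 + 9 + 3 + 9 + 8 + 9 + 9 = 59.
Draw number 59 + 1 = 60 must push one box to 10.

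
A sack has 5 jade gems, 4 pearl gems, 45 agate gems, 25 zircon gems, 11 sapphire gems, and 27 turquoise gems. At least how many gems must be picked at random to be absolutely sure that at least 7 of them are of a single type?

Put each drawn gem into a box by type. The largest draw with every box below 7 takes min(count, 6) from each type; types with fewer than 6 contribute all they have.
Σ min(cᵢ, 6) = 5 + 4 + 6 + 6 + 6 + 6 = 33.
Draw number 33 + 1 = 34 must push one box to 7.

34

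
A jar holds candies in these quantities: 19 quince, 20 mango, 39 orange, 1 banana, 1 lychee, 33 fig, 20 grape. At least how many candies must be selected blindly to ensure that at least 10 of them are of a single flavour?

48

By the pigeonhole principle, put each drawn candy into a box by flavour. The largest draw with every box below 10 takes min(count, 9) from each flavour; flavours with fewer than 9 contribute all they have.
Σ min(cᵢ, 9) = 9 + 9 + 9 + 1 + 1 + 9 + 9 = 47.
Draw number 47 + 1 = 48 must push one box to 10.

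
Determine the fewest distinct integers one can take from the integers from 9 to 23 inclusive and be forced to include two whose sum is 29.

10

Two chosen integers sum to 29 exactly when both halves of some pair {x, 29−x} with 9 ≤ x ≤ 29−x ≤ 20 are chosen — 6 such pairs.
The remaining 3 elements (those with no distinct partner in range) can never complete a 29-sum, so the worst case takes all of them and one from each pair: 3 + 6 = 9.
Pigeonhole: the 10th integer has to be the second member of some pair, so 9 + 1 = 10.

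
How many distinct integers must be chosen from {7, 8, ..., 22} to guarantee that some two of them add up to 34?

Two chosen integers sum to 34 exactly when both halves of some pair {x, 34−x} with 12 ≤ x ≤ 34−x ≤ 22 are chosen — 5 such pairs.
The remaining 6 elements (those with no distinct partner in range) can never complete a 34-sum, so the worst case takes all of them and one from each pair: 6 + 5 = 11.
By pigeonhole, the 12th integer has to be the second member of some pair, so 11 + 1 = 12.

12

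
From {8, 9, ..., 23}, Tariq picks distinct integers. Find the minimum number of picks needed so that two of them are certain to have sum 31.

Group the elements by complementary pair {x, 31−x}: {8,23}, {9,22}, {10,21}, …, giving 8 two-element pairs.
By pigeonhole, treating each of those 8 groups as a pigeonhole, one can pick one integer per group — 8 integers — with no two summing to 31.
The 9th integer lands in an occupied pair, forcing a sum of 31.

9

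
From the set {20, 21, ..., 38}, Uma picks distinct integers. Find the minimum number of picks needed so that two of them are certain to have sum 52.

14

A set avoiding the sum 52 can contain at most one of each pair {x, 52−x}, plus the 7 elements whose complement lies outside the range or equal to its own complement.
The integers 26, …, 38 (13 of them) are such a set: any two sum to at least 26+27 = 53 > 52.
By pigeonhole, any 14th integer completes one of the 6 pairs, so 14 choices force a sum of 52.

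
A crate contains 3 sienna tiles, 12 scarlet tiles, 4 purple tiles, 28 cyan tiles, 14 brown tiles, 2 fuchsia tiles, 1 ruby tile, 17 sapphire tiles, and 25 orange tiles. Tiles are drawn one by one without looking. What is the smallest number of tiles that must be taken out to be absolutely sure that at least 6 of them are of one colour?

36

An adversary could hand out at most 5 tiles per colour (4 colours run out sooner): 3 + 5 + 4 + 5 + 5 + 2 + 1 + 5 + 5 = 35 tiles and still no colour has 6.
Pigeonhole: one more tile lands in a colour already at 5, so 36 draws are enough and 35 are not.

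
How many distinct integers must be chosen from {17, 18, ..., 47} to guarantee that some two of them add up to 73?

Group the elements by complementary pair {x, 73−x}: {26,47}, {27,46}, {28,45}, …, giving 11 two-element pairs and 9 integers whose partner 73−x falls outside [17,47].
Pigeonhole: treating each of those 20 groups as a pigeonhole, one can pick one integer per group — 20 integers — with no two summing to 73.
The 21st integer lands in an occupied pair, forcing a sum of 73.

21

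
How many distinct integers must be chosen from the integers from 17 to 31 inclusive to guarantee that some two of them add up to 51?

10

A set avoiding the sum 51 can contain at most one of each pair {x, 51−x}, plus the 3 elements whose complement lies outside the range.
The integers 17, …, 25 (9 of them) are such a set: any two sum to at least 17+18 = 35 and at most 24+25 = 49 < 51.
Any 10th integer completes one of the 6 pairs, so 10 choices force a sum of 51.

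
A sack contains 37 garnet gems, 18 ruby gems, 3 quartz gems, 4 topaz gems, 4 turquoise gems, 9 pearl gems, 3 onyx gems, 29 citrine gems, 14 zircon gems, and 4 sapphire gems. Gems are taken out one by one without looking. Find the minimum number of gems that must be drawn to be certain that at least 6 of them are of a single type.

Put each drawn gem into a box by type. The largest draw with every box below 6 takes min(count, 5) from each type; types with fewer than 5 contribute all they have.
Σ min(cᵢ, 5) = 5 + 5 + 3 + 4 + 4 + 5 + 3 + 5 + 5 + 4 = 43.
Draw number 43 + 1 = 44 must push one box to 6.

44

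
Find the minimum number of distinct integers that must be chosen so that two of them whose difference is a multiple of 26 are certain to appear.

Integers whose pairwise differences are multiples of 26 are exactly those sharing a remainder mod 26. The 26 residue classes mod 26 are the pigeonholes.
With 26 integers one could put 1 in each residue class and have no class reach 2.
The 27th integer pushes some class to 2, so 26·1 + 1 = 27.

27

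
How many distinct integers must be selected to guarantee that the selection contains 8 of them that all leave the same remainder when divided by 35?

246

By pigeonhole, the 35 residue classes mod 35 are the pigeonholes.
With 245 integers one could put 7 in each residue class and have no class reach 8.
The 246th integer pushes some class to 8, so 35·7 + 1 = 246.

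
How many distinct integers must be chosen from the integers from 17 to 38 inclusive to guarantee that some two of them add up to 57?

13

Two chosen integers sum to 57 exactly when both halves of some pair {x, 57−x} with 19 ≤ x ≤ 57−x ≤ 38 are chosen — 10 such pairs.
The remaining 2 elements (those with no distinct partner in range) can never complete a 57-sum, so the worst case takes all of them and one from each pair: 2 + 10 = 12.
Pigeonhole: the 13th integer has to be the second member of some pair, so 12 + 1 = 13.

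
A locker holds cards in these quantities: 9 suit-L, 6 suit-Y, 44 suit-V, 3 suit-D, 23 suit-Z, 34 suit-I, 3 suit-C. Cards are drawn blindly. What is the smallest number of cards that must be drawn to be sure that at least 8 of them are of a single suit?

Put each drawn card into a box by suit. The largest draw with every box below 8 takes min(count, 7) from each suit; suits with fewer than 7 contribute all they have.
Σ min(cᵢ, 7) = 7 + 6 + 7 + 3 + 7 + 7 + 3 = 40.
Draw number 40 + 1 = 41 must push one box to 8.

41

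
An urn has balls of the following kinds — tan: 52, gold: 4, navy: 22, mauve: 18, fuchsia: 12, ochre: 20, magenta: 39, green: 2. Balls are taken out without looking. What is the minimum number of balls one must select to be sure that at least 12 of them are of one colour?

73

By pigeonhole, put each drawn ball into a box by colour. The largest draw with every box below 12 takes min(count, 11) from each colour; colours with fewer than 11 contribute all they have.
Σ min(cᵢ, 11) = 11 + 4 + 11 + 11 + 11 + 11 + 11 + 2 = 72.
Draw number 72 + 1 = 73 must push one box to 12.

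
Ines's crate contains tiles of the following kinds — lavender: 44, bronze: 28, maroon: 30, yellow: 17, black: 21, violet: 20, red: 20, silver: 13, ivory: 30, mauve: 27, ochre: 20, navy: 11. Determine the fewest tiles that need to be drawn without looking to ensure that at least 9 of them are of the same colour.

An adversary could hand out at most 8 tiles per colour: 8 + 8 + 8 + 8 + 8 + 8 + 8 + 8 + 8 + 8 + 8 + 8 = 96 tiles and still no colour has 9.
Pigeonhole: one more tile lands in a colour already at 8, so 97 draws are enough and 96 are not.

97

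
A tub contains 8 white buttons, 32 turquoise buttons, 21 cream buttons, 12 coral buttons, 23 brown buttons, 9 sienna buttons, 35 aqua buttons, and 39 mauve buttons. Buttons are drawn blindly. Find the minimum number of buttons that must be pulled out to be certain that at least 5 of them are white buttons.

176

In the worst case for collecting white buttons, every non-white button comes out first.
There are 32 + 21 + 12 + 23 + 9 + 35 + 39 = 171 non-white buttons altogether.
After those, each further button must be white, so 171 + 5 = 176 draws guarantee 5 white buttons.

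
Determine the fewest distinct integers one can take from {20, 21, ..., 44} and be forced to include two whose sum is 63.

Group the elements by complementary pair {x, 63−x}: {20,43}, {21,42}, {22,41}, …, giving 12 two-element pairs and 1 integer whose partner 63−x falls outside [20,44].
Treating each of those 13 groups as a pigeonhole, one can pick one integer per group — 13 integers — with no two summing to 63.
The 14th integer lands in an occupied pair, forcing a sum of 63.

14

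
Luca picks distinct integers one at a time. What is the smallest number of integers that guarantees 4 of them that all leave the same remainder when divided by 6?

19

The 6 residue classes mod 6 are the pigeonholes.
With 18 integers one could put 3 in each residue class and have no class reach 4.
The 19th integer pushes some class to 4, so 6·3 + 1 = 19.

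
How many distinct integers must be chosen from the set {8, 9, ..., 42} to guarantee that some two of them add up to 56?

22

A set avoiding the sum 56 can contain at most one of each pair {x, 56−x}, plus the 7 elements whose complement lies outside the range or equal to its own complement.
The integers 8, …, 28 (21 of them) are such a set: any two sum to at least 8+9 = 17 and at most 27+28 = 55 < 56.
Pigeonhole: any 22nd integer completes one of the 14 pairs, so 22 choices force a sum of 56.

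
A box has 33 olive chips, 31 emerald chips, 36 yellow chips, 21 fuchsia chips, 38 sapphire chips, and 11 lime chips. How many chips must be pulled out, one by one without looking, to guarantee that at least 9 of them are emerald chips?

148

In the worst case for collecting emerald chips, every non-emerald chip comes out first.
There are 33 + 36 + 21 + 38 + 11 = 139 non-emerald chips altogether.
After those, each further chip must be emerald, so 139 + 9 = 148 draws guarantee 9 emerald chips.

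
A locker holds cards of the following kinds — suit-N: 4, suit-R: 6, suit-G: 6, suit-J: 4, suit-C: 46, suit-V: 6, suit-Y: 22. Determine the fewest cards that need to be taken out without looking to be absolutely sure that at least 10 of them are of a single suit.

An adversary could hand out at most 9 cards per suit (5 suits run out sooner): 4 + 6 + 6 + 4 + 9 + 6 + 9 = 44 cards and still no suit has 10.
Pigeonhole: one more card lands in a suit already at 9, so 45 draws are enough and 44 are not.

45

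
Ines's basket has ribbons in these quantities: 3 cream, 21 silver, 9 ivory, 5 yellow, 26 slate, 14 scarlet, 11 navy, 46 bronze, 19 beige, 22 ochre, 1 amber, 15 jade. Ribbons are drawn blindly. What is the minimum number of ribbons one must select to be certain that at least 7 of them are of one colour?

By pigeonhole, put each drawn ribbon into a box by colour. The largest draw with every box below 7 takes min(count, 6) from each colour; colours with fewer than 6 contribute all they have.
Σ min(cᵢ, 6) = 3 + 6 + 6 + 5 + 6 + 6 + 6 + 6 + 6 + 6 + 1 + 6 = 63.
Draw number 63 + 1 = 64 must push one box to 7.

64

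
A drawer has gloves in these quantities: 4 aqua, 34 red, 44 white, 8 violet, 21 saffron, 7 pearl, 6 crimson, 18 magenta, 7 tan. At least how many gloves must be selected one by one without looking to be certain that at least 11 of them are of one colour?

By pigeonhole, the 9 colours are the holes; the gloves drawn are the pigeons.
To avoid 11 of any one colour, the worst case takes at most 10 of each colour, or every glove of a colour that has fewer than 10.
That gives 4 + 10 + 10 + 8 + 10 + 7 + 6 + 10 + 7 = 72 gloves with no colour reaching 11.
The next glove forces some colour to 11, so 72 + 1 = 73.

73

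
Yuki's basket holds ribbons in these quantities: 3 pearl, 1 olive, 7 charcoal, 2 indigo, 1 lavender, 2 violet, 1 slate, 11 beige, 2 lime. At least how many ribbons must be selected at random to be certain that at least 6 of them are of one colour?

23

An adversary could hand out at most 5 ribbons per colour (7 colours run out sooner): 3 + 1 + 5 + 2 + 1 + 2 + 1 + 5 + 2 = 22 ribbons and still no colour has 6.
Pigeonhole: one more ribbon lands in a colour already at 5, so 23 draws are enough and 22 are not.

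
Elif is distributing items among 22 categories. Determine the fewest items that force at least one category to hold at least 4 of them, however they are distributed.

67

With 66 items one could put exactly 3 in each of the 22 categories, and no category would reach 4.
By pigeonhole, one more item must land in a category that already has 3, giving it 4.
So 22 × 3 + 1 = 67 items are required.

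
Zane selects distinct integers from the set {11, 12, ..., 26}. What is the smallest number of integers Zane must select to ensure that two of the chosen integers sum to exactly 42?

A set avoiding the sum 42 can contain at most one of each pair {x, 42−x}, plus the 6 elements whose complement lies outside the range or equal to its own complement.
The integers 11, …, 21 (11 of them) are such a set: any two sum to at least 11+12 = 23 and at most 20+21 = 41 < 42.
By the pigeonhole principle, any 12th integer completes one of the 5 pairs, so 12 choices force a sum of 42.

12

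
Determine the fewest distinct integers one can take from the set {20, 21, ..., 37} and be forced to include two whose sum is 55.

Two chosen integers sum to 55 exactly when both halves of some pair {x, 55−x} with 20 ≤ x ≤ 55−x ≤ 35 are chosen — 8 such pairs.
The remaining 2 elements (those with no distinct partner in range) can never complete a 55-sum, so the worst case takes all of them and one from each pair: 2 + 8 = 10.
The 11th integer has to be the second member of some pair, so 10 + 1 = 11.

11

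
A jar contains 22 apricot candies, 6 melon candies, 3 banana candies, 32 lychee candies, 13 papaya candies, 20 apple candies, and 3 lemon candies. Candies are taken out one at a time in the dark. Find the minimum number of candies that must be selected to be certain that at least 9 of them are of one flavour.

45

By the pigeonhole principle, put each drawn candy into a box by flavour. The largest draw with every box below 9 takes min(count, 8) from each flavour; flavours with fewer than 8 contribute all they have.
Σ min(cᵢ, 8) = 8 + 6 + 3 + 8 + 8 + 8 + 3 = 44.
Draw number 44 + 1 = 45 must push one box to 9.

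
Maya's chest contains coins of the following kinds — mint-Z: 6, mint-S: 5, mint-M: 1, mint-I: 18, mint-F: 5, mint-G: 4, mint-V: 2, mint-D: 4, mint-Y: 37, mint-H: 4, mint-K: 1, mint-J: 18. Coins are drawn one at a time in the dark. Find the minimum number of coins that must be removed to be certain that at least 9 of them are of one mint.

57

An adversary could hand out at most 8 coins per mint (9 mints run out sooner): 6 + 5 + 1 + 8 + 5 + 4 + 2 + 4 + 8 + 4 + 1 + 8 = 56 coins and still no mint has 9.
One more coin lands in a mint already at 8, so 57 draws are enough and 56 are not.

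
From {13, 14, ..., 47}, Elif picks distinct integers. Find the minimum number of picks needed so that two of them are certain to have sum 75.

26

Two chosen integers sum to 75 exactly when both halves of some pair {x, 75−x} with 28 ≤ x ≤ 75−x ≤ 47 are chosen — 10 such pairs.
The remaining 15 elements (those with no distinct partner in range) can never complete a 75-sum, so the worst case takes all of them and one from each pair: 15 + 10 = 25.
By the pigeonhole principle, the 26th integer has to be the second member of some pair, so 25 + 1 = 26.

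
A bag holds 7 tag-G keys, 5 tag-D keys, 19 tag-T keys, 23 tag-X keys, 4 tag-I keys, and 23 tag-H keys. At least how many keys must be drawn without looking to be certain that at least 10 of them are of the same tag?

44

An adversary could hand out at most 9 keys per tag (tag-G, tag-D, tag-I run out sooner): 7 + 5 + 9 + 9 + 4 + 9 = 43 keys and still no tag has 10.
By pigeonhole, one more key lands in a tag already at 9, so 44 draws are enough and 43 are not.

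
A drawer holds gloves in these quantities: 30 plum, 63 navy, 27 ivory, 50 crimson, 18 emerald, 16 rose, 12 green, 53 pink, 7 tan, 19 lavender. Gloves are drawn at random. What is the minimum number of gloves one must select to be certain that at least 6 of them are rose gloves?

285

In the worst case for collecting rose gloves, every non-rose glove comes out first.
There are 30 + 63 + 27 + 50 + 18 + 12 + 53 + 7 + 19 = 279 non-rose gloves altogether.
After those, each further glove must be rose, so 279 + 6 = 285 draws guarantee 6 rose gloves.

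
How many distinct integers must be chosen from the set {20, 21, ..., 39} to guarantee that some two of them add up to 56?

13

A set avoiding the sum 56 can contain at most one of each pair {x, 56−x}, plus the 4 elements whose complement lies outside the range or equal to its own complement.
The integers 28, …, 39 (12 of them) are such a set: any two sum to at least 28+29 = 57 > 56.
Any 13th integer completes one of the 8 pairs, so 13 choices force a sum of 56.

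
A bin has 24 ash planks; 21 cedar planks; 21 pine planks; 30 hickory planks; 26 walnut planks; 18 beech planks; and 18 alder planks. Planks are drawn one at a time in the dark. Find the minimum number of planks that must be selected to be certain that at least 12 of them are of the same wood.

78

By the pigeonhole principle, put each drawn plank into a box by wood. The largest draw with every box below 12 takes min(count, 11) from each wood.
Σ min(cᵢ, 11) = 11 + 11 + 11 + 11 + 11 + 11 + 11 = 77.
Draw number 77 + 1 = 78 must push one box to 12.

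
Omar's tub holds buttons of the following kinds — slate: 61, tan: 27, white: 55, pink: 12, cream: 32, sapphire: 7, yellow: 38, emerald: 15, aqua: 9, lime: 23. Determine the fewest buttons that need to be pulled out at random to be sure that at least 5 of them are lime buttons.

In the worst case for collecting lime buttons, every non-lime button comes out first.
There are 61 + 27 + 55 + 12 + 32 + 7 + 38 + 15 + 9 = 256 non-lime buttons altogether.
After those, each further button must be lime, so 256 + 5 = 261 draws guarantee 5 lime buttons.

261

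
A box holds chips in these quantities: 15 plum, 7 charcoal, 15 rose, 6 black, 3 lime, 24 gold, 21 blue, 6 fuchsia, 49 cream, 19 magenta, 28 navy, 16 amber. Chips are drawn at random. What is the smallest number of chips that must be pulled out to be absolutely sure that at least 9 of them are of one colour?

Pigeonhole: the 12 colours are the holes; the chips drawn are the pigeons.
To avoid 9 of any one colour, the worst case takes at most 8 of each colour, or every chip of a colour that has fewer than 8.
That gives 8 + 7 + 8 + 6 + 3 + 8 + 8 + 6 + 8 + 8 + 8 + 8 = 86 chips with no colour reaching 9.
The next chip forces some colour to 9, so 86 + 1 = 87.

87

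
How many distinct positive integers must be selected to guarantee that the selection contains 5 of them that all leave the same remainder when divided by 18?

73

The 18 residue classes mod 18 are the pigeonholes.
With 72 integers one could put 4 in each residue class and have no class reach 5.
The 73rd integer pushes some class to 5, so 18·4 + 1 = 73.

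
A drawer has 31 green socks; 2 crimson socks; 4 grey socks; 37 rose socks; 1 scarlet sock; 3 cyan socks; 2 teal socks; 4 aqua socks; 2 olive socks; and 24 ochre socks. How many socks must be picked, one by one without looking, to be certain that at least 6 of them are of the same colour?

Put each drawn sock into a box by colour. The largest draw with every box below 6 takes min(count, 5) from each colour; colours with fewer than 5 contribute all they have.
Σ min(cᵢ, 5) = 5 + 2 + 4 + 5 + 1 + 3 + 2 + 4 + 2 + 5 = 33.
Draw number 33 + 1 = 34 must push one box to 6.

34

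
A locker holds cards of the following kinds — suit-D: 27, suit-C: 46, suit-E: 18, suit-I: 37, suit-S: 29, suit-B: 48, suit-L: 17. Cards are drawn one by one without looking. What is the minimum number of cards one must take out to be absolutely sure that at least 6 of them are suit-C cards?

182

In the worst case for collecting suit-C cards, every non-suit-C card comes out first.
There are 27 + 18 + 37 + 29 + 48 + 17 = 176 non-suit-C cards altogether.
After those, each further card must be suit-C, so 176 + 6 = 182 draws guarantee 6 suit-C cards.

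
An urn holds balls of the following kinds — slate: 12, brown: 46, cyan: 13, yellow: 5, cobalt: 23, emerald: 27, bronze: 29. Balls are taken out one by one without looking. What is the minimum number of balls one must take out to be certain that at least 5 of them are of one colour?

29

Put each drawn ball into a box by colour. The largest draw with every box below 5 takes min(count, 4) from each colour.
Σ min(cᵢ, 4) = 4 + 4 + 4 + 4 + 4 + 4 + 4 = 28.
Draw number 28 + 1 = 29 must push one box to 5.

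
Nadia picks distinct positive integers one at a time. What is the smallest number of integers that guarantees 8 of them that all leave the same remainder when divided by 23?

162

The 23 residue classes mod 23 are the pigeonholes.
With 161 integers one could put 7 in each residue class and have no class reach 8.
The 162nd integer pushes some class to 8, so 23·7 + 1 = 162.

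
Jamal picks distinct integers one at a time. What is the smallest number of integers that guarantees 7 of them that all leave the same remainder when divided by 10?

61

By pigeonhole, the 10 residue classes mod 10 are the pigeonholes.
With 60 integers one could put 6 in each residue class and have no class reach 7.
The 61st integer pushes some class to 7, so 10·6 + 1 = 61.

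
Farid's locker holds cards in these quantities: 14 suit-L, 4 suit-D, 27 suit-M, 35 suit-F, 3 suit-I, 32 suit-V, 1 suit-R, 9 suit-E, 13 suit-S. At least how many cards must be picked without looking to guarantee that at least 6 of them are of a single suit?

An adversary could hand out at most 5 cards per suit (suit-D, suit-I, suit-R run out sooner): 5 + 4 + 5 + 5 + 3 + 5 + 1 + 5 + 5 = 38 cards and still no suit has 6.
One more card lands in a suit already at 5, so 39 draws are enough and 38 are not.

39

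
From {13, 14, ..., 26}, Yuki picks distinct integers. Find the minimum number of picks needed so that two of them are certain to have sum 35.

10

Group the elements by complementary pair {x, 35−x}: {13,22}, {14,21}, {15,20}, …, giving 5 two-element pairs and 4 integers whose partner 35−x falls outside [13,26].
Treating each of those 9 groups as a pigeonhole, one can pick one integer per group — 9 integers — with no two summing to 35.
The 10th integer lands in an occupied pair, forcing a sum of 35.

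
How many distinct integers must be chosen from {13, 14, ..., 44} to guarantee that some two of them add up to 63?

Two chosen integers sum to 63 exactly when both halves of some pair {x, 63−x} with 19 ≤ x ≤ 63−x ≤ 44 are chosen — 13 such pairs.
The remaining 6 elements (those with no distinct partner in range) can never complete a 63-sum, so the worst case takes all of them and one from each pair: 6 + 13 = 19.
By the pigeonhole principle, the 20th integer has to be the second member of some pair, so 19 + 1 = 20.

20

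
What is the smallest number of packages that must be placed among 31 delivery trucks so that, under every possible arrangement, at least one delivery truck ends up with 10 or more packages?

280

With 279 packages one could put exactly 9 in each of the 31 delivery trucks, and no delivery truck would reach 10.
One more package must land in a delivery truck that already has 9, giving it 10.
So 31 × 9 + 1 = 280 packages are required.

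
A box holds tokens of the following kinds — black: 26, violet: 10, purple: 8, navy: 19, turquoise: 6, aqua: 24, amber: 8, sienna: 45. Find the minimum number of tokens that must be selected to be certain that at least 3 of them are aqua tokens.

In the worst case for collecting aqua tokens, every non-aqua token comes out first.
There are 26 + 10 + 8 + 19 + 6 + 8 + 45 = 122 non-aqua tokens altogether.
After those, each further token must be aqua, so 122 + 3 = 125 draws guarantee 3 aqua tokens.

125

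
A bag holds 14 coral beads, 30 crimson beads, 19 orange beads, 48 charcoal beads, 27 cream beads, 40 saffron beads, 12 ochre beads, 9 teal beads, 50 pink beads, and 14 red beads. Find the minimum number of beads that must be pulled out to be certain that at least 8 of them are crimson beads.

241

In the worst case for collecting crimson beads, every non-crimson bead comes out first.
There are 14 + 19 + 48 + 27 + 40 + 12 + 9 + 50 + 14 = 233 non-crimson beads altogether.
After those, each further bead must be crimson, so 233 + 8 = 241 draws guarantee 8 crimson beads.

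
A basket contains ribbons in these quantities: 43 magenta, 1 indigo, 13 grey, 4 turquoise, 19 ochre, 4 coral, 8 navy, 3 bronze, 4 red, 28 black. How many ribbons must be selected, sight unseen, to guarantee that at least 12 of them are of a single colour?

69

Pigeonhole: put each drawn ribbon into a box by colour. The largest draw with every box below 12 takes min(count, 11) from each colour; colours with fewer than 11 contribute all they have.
Σ min(cᵢ, 11) = 11 + 1 + 11 + 4 + 11 + 4 + 8 + 3 + 4 + 11 = 68.
Draw number 68 + 1 = 69 must push one box to 12.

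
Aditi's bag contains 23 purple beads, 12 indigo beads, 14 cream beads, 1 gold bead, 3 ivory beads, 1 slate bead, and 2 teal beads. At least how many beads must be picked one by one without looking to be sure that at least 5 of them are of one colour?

Pigeonhole: put each drawn bead into a box by colour. The largest draw with every box below 5 takes min(count, 4) from each colour; colours with fewer than 4 contribute all they have.
Σ min(cᵢ, 4) = 4 + 4 + 4 + 1 + 3 + 1 + 2 = 19.
Draw number 19 + 1 = 20 must push one box to 5.

20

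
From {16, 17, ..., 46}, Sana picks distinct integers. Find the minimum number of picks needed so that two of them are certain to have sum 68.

20

Two chosen integers sum to 68 exactly when both halves of some pair {x, 68−x} with 22 ≤ x ≤ 68−x ≤ 46 are chosen — 12 such pairs.
The remaining 7 elements (those with no distinct partner in range) can never complete a 68-sum, so the worst case takes all of them and one from each pair: 7 + 12 = 19.
The 20th integer has to be the second member of some pair, so 19 + 1 = 20.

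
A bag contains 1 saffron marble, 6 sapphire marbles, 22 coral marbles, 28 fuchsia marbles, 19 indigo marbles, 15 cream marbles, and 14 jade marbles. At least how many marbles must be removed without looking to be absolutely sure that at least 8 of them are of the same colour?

43

By the pigeonhole principle, put each drawn marble into a box by colour. The largest draw with every box below 8 takes min(count, 7) from each colour; colours with fewer than 7 contribute all they have.
Σ min(cᵢ, 7) = 1 + 6 + 7 + 7 + 7 + 7 + 7 = 42.
Draw number 42 + 1 = 43 must push one box to 8.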